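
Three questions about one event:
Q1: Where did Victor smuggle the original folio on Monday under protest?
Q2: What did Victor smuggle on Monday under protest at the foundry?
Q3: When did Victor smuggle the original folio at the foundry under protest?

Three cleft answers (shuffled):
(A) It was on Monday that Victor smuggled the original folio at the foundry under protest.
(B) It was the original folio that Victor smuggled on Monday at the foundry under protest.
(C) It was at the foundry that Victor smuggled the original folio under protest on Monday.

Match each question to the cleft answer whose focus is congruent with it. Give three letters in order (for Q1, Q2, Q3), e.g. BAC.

CBA

Q1 asks about the location; cleft (C) focuses "at the foundry", which is the location — so Q1 → C.
Q2 asks about the direct object; cleft (B) focuses "the original folio", which is the direct object — so Q2 → B.
Q3 asks about the time; cleft (A) focuses "on Monday", which is the time — so Q3 → A.
Mapping: Q1→C, Q2→B, Q3→A.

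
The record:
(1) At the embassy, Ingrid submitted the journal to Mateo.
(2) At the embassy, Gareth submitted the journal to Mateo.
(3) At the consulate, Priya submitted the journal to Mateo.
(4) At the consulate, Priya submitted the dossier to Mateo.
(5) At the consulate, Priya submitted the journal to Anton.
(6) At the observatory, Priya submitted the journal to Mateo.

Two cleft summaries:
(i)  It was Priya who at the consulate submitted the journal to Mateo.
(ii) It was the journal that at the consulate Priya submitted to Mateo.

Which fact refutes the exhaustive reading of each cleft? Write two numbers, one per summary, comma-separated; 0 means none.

(i): focus "Priya". No fact shares the journal as thing and Mateo as recipient and at the consulate as setting with a different agent. 0.
(ii): focus "the journal". Looking for Priya as agent and Mateo as recipient and at the consulate as setting with some other thing — fact (4) has the dossier there. Refuted.

0, 4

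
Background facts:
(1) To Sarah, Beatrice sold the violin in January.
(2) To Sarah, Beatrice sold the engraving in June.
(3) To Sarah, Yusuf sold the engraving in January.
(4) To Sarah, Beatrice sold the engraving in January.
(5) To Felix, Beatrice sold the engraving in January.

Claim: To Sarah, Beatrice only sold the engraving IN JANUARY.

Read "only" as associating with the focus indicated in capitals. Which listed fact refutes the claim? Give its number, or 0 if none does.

Focus (in capitals) is "in January" — the setting. "Only" excludes alternative settings while holding fixed agent = Beatrice, thing = the engraving, recipient = Sarah.
Fact (2) shares the background but differs in setting (in June) — a counterexample.

2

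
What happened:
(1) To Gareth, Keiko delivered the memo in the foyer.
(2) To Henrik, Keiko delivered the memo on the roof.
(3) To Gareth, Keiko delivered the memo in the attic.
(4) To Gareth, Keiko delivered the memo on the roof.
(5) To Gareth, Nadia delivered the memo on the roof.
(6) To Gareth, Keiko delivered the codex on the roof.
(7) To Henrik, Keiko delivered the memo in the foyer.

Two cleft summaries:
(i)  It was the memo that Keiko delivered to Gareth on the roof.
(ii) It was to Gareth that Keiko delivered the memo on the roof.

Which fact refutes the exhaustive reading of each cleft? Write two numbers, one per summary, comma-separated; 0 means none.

(i): focus "the memo". Looking for agent = Keiko, recipient = Gareth, setting = on the roof with some other thing — fact (6) has the codex there. Refuted.
(ii): focus "Gareth". Looking for agent = Keiko, thing = the memo, setting = on the roof with some other recipient — fact (2) has Henrik there. Refuted.

6, 2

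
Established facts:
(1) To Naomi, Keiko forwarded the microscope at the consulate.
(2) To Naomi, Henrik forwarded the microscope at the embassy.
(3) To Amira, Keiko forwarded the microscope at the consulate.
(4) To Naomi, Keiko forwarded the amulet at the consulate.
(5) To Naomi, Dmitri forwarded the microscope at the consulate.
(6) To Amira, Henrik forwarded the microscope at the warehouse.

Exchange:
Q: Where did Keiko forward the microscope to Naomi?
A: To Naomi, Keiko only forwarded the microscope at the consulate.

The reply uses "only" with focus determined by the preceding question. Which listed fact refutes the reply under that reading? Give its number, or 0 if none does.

0

Answering "Where did ...?" puts focus on the setting — here, "at the consulate".
So "only" ranges over settings; the rest (same agent, thing, recipient (Keiko / the microscope / Naomi)) is presupposed.
No listed fact shares that background with another setting. Nothing contradicts the reply.
(Fact (3) would refute a reading with focus on the recipient — but that is not what the question asks.)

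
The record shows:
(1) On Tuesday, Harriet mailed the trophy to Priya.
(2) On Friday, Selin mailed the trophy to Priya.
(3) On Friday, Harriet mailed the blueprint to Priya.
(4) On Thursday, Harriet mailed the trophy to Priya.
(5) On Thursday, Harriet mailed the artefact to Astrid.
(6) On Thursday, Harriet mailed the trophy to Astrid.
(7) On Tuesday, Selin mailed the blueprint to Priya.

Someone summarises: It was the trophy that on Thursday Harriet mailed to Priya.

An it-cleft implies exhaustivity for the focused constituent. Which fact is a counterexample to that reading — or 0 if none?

0

The cleft puts "the trophy" in focus and presupposes the open proposition with agent = Harriet, recipient = Priya, setting = on Thursday.
Exhaustivity: the trophy is the only thing satisfying that background.
Every other fact differs from the presupposition on some backgrounded slot, so none challenges the exhaustivity.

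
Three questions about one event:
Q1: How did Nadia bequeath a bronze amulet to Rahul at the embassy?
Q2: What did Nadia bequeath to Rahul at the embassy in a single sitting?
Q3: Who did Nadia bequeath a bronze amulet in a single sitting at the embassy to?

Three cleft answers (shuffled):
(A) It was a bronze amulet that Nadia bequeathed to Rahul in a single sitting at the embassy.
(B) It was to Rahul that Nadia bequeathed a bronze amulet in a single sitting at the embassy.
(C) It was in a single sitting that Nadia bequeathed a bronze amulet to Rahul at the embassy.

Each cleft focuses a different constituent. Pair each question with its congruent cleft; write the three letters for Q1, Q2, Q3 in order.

CAB

Q1 asks about the manner; cleft (C) focuses "in a single sitting", which is the manner — so Q1 → C.
Q2 asks about the direct object; cleft (A) focuses "a bronze amulet", which is the direct object — so Q2 → A.
Q3 asks about the recipient; cleft (B) focuses "to Rahul", which is the recipient — so Q3 → B.
Mapping: Q1→C, Q2→A, Q3→B.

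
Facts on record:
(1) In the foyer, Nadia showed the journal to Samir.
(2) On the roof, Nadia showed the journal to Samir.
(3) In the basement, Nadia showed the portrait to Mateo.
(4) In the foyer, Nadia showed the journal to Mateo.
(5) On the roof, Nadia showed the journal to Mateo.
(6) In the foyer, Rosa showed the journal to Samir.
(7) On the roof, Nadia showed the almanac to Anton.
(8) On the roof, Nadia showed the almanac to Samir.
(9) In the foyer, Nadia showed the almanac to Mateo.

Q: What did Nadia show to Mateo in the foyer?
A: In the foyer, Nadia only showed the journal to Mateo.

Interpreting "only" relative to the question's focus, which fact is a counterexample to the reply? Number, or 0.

9

The question "What did ...?" targets the thing, so in the reply the focus falls on "the journal".
So "only" ranges over things; the rest (agent = Nadia, recipient = Mateo, setting = in the foyer) is presupposed.
Fact (9) shares the background with a different thing (the almanac) — counterexample.
(Fact (1) would refute a reading with focus on the recipient — but that is not what the question asks.)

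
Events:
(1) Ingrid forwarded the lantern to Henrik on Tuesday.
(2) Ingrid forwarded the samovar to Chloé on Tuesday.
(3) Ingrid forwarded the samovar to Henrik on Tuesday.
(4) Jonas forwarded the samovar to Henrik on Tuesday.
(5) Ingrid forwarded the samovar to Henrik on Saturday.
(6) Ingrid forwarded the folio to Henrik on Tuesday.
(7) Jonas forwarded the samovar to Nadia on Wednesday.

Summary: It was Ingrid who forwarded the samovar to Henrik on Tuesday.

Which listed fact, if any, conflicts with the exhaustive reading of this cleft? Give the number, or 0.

Focus of the cleft: "Ingrid" (the agent). Presupposed background: the samovar as thing and Henrik as recipient and on Tuesday as setting.
The exhaustive reading says no other agent fits that background.
But fact (4) also has the samovar as thing and Henrik as recipient and on Tuesday as setting, with agent = Jonas — so the exhaustive reading fails.

4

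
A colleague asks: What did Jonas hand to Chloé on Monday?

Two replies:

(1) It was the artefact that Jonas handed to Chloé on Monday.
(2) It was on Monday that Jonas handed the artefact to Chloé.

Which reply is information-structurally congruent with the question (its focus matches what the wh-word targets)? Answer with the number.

1

The question word "what" targets the direct object.
Option (1) clefts "the artefact" — that matches what the question asks about.
Option (2) clefts "on Monday" — the time, not what was asked.
So the congruent reply is (1).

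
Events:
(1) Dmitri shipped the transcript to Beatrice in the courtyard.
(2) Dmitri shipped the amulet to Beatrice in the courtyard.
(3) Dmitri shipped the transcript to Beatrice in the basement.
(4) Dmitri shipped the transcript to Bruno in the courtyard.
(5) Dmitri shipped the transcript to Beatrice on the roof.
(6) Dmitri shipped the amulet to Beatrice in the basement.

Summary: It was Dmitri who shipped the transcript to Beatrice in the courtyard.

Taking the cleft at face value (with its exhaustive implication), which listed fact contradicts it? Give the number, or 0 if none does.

0

The cleft puts "Dmitri" in focus and presupposes the open proposition with same thing, recipient, setting (the transcript / Beatrice / in the courtyard).
Exhaustivity: Dmitri is the only agent satisfying that background.
No listed fact matches the background with a different agent. Exhaustivity holds.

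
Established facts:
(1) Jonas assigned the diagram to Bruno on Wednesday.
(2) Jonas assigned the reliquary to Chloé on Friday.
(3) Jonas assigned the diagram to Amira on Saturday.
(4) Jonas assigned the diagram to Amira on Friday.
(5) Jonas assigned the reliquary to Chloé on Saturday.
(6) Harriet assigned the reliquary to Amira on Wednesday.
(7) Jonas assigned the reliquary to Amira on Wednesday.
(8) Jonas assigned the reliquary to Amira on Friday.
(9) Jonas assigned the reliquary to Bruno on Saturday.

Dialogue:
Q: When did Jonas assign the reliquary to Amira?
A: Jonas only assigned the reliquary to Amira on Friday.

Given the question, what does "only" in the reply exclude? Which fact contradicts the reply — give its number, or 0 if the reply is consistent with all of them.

The question "When did ...?" targets the setting, so in the reply the focus falls on "on Friday".
"Only" then excludes alternative settings while the background — agent = Jonas, thing = the reliquary, recipient = Amira — is held fixed.
Fact (7) shares the background with a different setting (on Wednesday) — counterexample.
(Fact (2) would refute a reading with focus on the recipient — but that is not what the question asks.)

7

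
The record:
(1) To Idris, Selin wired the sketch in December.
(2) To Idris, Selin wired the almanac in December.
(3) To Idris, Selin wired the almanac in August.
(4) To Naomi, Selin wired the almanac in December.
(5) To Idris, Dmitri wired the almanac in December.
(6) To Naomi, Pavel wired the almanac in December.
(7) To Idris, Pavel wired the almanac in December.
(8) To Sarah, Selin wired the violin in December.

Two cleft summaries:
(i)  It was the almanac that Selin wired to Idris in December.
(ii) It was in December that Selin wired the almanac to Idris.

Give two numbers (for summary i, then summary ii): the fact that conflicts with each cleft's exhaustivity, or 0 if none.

1, 3

(i): focus "the almanac". Looking for same agent, recipient, setting (Selin / Idris / in December) with some other thing — fact (1) has the sketch there. Refuted.
(ii): focus "in December". Looking for same agent, thing, recipient (Selin / the almanac / Idris) with some other setting — fact (3) has in August there. Refuted.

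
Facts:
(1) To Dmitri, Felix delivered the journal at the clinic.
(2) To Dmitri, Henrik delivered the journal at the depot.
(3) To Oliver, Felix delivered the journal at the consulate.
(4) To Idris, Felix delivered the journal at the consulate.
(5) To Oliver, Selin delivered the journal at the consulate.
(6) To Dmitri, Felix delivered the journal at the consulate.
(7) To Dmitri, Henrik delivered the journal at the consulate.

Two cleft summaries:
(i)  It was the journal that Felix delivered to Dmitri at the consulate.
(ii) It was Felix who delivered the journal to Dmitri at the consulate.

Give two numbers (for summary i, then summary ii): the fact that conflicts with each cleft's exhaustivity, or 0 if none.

0, 7

Summary (i) focuses "the journal" (the thing); background same agent, recipient, setting (Felix / Dmitri / at the consulate). No fact matches that background with a different thing, so 0.
Summary (ii) focuses "Felix" (the agent); background same thing, recipient, setting (the journal / Dmitri / at the consulate). Fact (7) matches that background with agent = Henrik — refutes (ii).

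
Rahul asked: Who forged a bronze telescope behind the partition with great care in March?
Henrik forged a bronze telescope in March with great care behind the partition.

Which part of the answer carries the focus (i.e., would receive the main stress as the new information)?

The wh-word "who" asks about the subject (agent).
In the answer, "a bronze telescope", "in March", "behind the partition" and "with great care" are given — repeated from the question.
The constituent filling the subject (agent) gap is "Henrik"; that is the focus and would carry nuclear stress.

Henrik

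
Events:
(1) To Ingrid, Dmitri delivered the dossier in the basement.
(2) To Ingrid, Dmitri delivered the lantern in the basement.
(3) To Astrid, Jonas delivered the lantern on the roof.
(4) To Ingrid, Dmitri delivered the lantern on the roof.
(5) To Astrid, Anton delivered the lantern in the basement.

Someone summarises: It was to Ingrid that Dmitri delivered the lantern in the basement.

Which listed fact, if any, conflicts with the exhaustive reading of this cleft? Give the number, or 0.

The cleft puts "Ingrid" in focus and presupposes the open proposition with same agent, thing, setting (Dmitri / the lantern / in the basement).
The exhaustive reading says no other recipient fits that background.
Every other fact differs from the presupposition on some backgrounded slot, so none challenges the exhaustivity.

0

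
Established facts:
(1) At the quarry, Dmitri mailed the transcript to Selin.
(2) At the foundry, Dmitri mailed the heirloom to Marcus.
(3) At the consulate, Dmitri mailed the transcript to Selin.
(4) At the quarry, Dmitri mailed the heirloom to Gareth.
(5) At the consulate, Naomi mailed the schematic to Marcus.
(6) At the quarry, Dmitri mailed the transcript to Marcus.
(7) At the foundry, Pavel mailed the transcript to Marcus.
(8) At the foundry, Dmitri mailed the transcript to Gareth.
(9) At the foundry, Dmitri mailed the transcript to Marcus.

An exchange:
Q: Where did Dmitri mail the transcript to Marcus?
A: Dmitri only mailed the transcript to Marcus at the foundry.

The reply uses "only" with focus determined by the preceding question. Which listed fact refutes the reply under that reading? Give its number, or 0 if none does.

6

Answering "Where did ...?" puts focus on the setting — here, "at the foundry".
"Only" then excludes alternative settings while the background — agent = Dmitri, thing = the transcript, recipient = Marcus — is held fixed.
Fact (6) shares the background with a different setting (at the quarry) — counterexample.
(Fact (2) would refute a reading with focus on the thing — but that is not what the question asks.)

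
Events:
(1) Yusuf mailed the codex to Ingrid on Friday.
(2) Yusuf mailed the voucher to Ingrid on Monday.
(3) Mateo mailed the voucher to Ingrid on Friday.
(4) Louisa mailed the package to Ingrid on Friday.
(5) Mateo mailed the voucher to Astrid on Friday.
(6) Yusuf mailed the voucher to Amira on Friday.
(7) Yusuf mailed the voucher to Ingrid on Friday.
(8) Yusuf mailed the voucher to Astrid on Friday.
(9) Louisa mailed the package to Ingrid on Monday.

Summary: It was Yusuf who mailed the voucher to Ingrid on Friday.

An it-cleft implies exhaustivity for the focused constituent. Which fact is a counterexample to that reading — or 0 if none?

3

Focus of the cleft: "Yusuf" (the agent). Presupposed background: same thing, recipient, setting (the voucher / Ingrid / on Friday).
The exhaustive reading says no other agent fits that background.
But fact (3) also has same thing, recipient, setting (the voucher / Ingrid / on Friday), with agent = Mateo — so the exhaustive reading fails.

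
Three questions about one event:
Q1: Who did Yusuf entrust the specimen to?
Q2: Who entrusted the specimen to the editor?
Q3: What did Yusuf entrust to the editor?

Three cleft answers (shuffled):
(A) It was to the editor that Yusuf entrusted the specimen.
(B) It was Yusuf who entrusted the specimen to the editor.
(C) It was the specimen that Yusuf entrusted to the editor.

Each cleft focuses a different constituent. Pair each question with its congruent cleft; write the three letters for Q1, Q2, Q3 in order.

Q1 asks about the recipient; cleft (A) focuses "to the editor", which is the recipient — so Q1 → A.
Q2 asks about the subject (agent); cleft (B) focuses "Yusuf", which is the subject (agent) — so Q2 → B.
Q3 asks about the direct object; cleft (C) focuses "the specimen", which is the direct object — so Q3 → C.
Mapping: Q1→A, Q2→B, Q3→C.

ABC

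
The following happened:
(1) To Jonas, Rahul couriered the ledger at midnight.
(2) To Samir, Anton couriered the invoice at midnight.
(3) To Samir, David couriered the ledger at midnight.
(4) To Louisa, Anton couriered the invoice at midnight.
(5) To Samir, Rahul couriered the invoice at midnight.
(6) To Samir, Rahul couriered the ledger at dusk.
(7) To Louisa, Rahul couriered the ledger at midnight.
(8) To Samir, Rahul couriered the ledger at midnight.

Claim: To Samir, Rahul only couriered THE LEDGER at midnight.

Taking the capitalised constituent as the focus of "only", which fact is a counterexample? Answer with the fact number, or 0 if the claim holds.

The capitals mark "the ledger" as focus. So "only" rules out other things, with the rest (agent = Rahul, recipient = Samir, setting = at midnight) as background.
Fact (5) matches on agent = Rahul, recipient = Samir, setting = at midnight, but has thing = the invoice instead. That refutes the claim.

5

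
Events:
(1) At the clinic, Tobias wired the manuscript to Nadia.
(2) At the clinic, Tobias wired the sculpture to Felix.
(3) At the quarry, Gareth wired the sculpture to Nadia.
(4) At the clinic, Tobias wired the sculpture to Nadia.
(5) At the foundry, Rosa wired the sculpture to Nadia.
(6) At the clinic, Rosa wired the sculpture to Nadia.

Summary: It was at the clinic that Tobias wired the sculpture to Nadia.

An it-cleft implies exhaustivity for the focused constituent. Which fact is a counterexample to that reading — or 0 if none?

Focus of the cleft: "at the clinic" (the setting). Presupposed background: Tobias as agent and the sculpture as thing and Nadia as recipient.
Exhaustivity: at the clinic is the only setting satisfying that background.
No listed fact matches the background with a different setting. Exhaustivity holds.

0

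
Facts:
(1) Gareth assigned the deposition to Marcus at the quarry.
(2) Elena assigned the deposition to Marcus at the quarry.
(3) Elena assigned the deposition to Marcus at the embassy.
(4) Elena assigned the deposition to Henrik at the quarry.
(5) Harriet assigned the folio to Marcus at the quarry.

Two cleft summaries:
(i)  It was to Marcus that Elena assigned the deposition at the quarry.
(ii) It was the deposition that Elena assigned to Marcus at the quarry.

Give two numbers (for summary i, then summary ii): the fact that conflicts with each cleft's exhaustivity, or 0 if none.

Summary (i) focuses "Marcus" (the recipient); background Elena as agent and the deposition as thing and at the quarry as setting. Fact (4) matches that background with recipient = Henrik — refutes (i).
Summary (ii) focuses "the deposition" (the thing); background Elena as agent and Marcus as recipient and at the quarry as setting. No fact matches that background with a different thing, so 0.

4, 0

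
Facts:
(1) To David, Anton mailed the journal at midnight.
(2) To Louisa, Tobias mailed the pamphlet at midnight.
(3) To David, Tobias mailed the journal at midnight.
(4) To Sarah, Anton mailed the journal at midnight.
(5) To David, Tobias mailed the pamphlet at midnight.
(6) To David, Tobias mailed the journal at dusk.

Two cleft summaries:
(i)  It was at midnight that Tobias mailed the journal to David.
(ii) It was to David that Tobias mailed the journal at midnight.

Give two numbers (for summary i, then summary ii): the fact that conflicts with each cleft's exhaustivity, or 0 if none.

6, 0

Summary (i) focuses "at midnight" (the setting); background agent = Tobias, thing = the journal, recipient = David. Fact (6) matches that background with setting = at dusk — refutes (i).
Summary (ii) focuses "David" (the recipient); background agent = Tobias, thing = the journal, setting = at midnight. No fact matches that background with a different recipient, so 0.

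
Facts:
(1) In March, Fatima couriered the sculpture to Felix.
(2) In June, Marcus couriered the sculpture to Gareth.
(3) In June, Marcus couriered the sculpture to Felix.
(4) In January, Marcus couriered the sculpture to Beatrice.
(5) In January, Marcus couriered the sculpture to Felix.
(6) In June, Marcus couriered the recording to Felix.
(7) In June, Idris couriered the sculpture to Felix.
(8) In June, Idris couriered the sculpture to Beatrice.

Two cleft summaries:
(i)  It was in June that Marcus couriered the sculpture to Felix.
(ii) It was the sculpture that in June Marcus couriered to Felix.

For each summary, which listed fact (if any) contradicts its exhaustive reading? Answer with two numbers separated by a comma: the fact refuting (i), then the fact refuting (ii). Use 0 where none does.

5, 6

(i): focus "in June". Looking for same agent, thing, recipient (Marcus / the sculpture / Felix) with some other setting — fact (5) has in January there. Refuted.
(ii): focus "the sculpture". Looking for same agent, recipient, setting (Marcus / Felix / in June) with some other thing — fact (6) has the recording there. Refuted.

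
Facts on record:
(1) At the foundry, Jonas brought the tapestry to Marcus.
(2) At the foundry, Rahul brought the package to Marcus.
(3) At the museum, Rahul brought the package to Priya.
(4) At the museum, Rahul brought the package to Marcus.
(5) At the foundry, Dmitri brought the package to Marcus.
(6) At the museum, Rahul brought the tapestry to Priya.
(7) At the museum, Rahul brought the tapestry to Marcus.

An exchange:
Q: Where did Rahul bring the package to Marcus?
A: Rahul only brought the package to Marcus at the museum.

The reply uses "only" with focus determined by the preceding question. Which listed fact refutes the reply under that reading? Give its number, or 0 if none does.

The question "Where did ...?" targets the setting, so in the reply the focus falls on "at the museum".
So "only" ranges over settings; the rest (agent = Rahul, thing = the package, recipient = Marcus) is presupposed.
Fact (2) shares the background with a different setting (at the foundry) — counterexample.
(Fact (3) would refute a reading with focus on the recipient — but that is not what the question asks.)

2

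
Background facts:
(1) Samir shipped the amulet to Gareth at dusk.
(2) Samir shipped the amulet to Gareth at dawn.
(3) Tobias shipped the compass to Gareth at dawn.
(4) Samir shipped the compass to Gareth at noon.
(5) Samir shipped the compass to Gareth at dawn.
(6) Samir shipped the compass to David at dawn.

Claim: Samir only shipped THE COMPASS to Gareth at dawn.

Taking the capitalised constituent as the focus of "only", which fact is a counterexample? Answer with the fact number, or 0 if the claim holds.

2

Focus (in capitals) is "the compass" — the thing. "Only" excludes alternative things while holding fixed Samir as agent and Gareth as recipient and at dawn as setting.
Fact (2) matches on Samir as agent and Gareth as recipient and at dawn as setting, but has thing = the amulet instead. That refutes the claim.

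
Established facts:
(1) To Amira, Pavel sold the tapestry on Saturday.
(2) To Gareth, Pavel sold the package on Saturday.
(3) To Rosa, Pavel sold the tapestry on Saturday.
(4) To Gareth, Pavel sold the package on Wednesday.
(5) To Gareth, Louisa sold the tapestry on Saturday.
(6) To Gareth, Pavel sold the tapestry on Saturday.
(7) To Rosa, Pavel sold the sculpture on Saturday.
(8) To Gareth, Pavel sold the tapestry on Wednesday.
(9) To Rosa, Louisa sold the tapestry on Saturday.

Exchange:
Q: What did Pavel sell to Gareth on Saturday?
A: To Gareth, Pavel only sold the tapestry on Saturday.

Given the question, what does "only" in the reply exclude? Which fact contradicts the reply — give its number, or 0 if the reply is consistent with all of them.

2

Answering "What did ...?" puts focus on the thing — here, "the tapestry".
So "only" ranges over things; the rest (Pavel as agent and Gareth as recipient and on Saturday as setting) is presupposed.
Fact (2) shares the background with a different thing (the package) — counterexample.
(Fact (1) would refute a reading with focus on the recipient — but that is not what the question asks.)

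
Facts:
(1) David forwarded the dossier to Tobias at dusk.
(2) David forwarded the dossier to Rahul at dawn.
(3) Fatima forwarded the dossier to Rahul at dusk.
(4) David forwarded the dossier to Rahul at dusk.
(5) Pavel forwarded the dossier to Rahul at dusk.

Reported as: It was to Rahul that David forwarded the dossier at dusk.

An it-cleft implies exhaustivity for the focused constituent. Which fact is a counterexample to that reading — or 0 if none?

Focus of the cleft: "Rahul" (the recipient). Presupposed background: agent = David, thing = the dossier, setting = at dusk.
Exhaustivity: Rahul is the only recipient satisfying that background.
But fact (1) also has agent = David, thing = the dossier, setting = at dusk, with recipient = Tobias — so the exhaustive reading fails.

1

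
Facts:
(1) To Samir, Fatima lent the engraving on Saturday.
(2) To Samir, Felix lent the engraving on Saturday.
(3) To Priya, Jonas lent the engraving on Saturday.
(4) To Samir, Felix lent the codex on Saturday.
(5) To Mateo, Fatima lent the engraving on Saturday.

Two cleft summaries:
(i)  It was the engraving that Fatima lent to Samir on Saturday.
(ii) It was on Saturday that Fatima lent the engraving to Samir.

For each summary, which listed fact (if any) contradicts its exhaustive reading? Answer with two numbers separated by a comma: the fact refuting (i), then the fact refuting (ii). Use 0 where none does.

0, 0

(i): focus "the engraving". No fact shares agent = Fatima, recipient = Samir, setting = on Saturday with a different thing. 0.
(ii): focus "on Saturday". No fact shares agent = Fatima, thing = the engraving, recipient = Samir with a different setting. 0.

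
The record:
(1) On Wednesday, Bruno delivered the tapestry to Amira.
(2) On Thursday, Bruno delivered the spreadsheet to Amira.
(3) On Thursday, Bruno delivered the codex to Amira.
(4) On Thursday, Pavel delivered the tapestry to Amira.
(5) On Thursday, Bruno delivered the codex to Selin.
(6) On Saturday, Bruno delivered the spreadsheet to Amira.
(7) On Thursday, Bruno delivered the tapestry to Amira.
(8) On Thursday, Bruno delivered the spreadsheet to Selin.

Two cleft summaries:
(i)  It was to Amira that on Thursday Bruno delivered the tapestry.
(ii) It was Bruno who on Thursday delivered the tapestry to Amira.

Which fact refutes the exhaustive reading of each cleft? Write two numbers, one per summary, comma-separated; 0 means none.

(i): focus "Amira". No fact shares Bruno as agent and the tapestry as thing and on Thursday as setting with a different recipient. 0.
(ii): focus "Bruno". Looking for the tapestry as thing and Amira as recipient and on Thursday as setting with some other agent — fact (4) has Pavel there. Refuted.

0, 4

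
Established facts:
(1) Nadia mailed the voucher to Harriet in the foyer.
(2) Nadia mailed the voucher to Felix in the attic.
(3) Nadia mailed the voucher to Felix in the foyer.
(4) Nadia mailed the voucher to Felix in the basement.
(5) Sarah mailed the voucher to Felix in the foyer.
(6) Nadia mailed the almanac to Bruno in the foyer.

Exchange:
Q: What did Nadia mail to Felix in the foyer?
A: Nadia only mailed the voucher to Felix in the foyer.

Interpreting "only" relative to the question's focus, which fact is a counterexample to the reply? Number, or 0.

0

The question "What did ...?" targets the thing, so in the reply the focus falls on "the voucher".
So "only" ranges over things; the rest (agent = Nadia, recipient = Felix, setting = in the foyer) is presupposed.
No listed fact shares that background with another thing. Nothing contradicts the reply.
(Fact (2) would refute a reading with focus on the setting — but that is not what the question asks.)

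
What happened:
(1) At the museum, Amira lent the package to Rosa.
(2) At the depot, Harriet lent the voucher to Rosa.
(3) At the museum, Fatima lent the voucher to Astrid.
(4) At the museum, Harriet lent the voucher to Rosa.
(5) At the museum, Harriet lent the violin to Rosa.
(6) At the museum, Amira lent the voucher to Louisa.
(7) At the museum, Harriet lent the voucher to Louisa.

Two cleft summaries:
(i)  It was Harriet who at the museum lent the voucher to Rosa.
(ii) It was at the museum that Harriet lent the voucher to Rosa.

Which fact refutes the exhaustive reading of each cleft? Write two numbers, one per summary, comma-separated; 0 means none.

0, 2

Summary (i) focuses "Harriet" (the agent); background the voucher as thing and Rosa as recipient and at the museum as setting. No fact matches that background with a different agent, so 0.
Summary (ii) focuses "at the museum" (the setting); background Harriet as agent and the voucher as thing and Rosa as recipient. Fact (2) matches that background with setting = at the depot — refutes (ii).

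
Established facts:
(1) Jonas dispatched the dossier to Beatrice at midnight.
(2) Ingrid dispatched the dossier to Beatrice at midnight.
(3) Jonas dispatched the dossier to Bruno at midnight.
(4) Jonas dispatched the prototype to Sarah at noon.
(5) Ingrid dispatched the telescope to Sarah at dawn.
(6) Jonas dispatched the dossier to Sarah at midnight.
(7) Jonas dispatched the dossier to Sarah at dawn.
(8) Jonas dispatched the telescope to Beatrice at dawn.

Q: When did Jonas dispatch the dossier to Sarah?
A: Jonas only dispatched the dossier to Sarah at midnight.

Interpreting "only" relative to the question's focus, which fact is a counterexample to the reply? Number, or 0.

The question "When did ...?" targets the setting, so in the reply the focus falls on "at midnight".
So "only" ranges over settings; the rest (Jonas as agent and the dossier as thing and Sarah as recipient) is presupposed.
Fact (7) keeps Jonas as agent and the dossier as thing and Sarah as recipient but has setting = at dawn; that refutes the reply.
(Fact (1) would refute a reading with focus on the recipient — but that is not what the question asks.)

7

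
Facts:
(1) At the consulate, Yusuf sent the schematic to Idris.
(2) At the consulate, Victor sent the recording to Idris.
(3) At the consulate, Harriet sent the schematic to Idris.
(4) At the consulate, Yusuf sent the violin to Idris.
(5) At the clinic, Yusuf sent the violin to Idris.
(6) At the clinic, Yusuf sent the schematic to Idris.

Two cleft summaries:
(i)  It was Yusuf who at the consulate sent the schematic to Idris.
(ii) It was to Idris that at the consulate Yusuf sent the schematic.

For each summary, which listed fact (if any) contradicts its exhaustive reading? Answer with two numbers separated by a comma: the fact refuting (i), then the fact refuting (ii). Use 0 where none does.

3, 0

Summary (i) focuses "Yusuf" (the agent); background same thing, recipient, setting (the schematic / Idris / at the consulate). Fact (3) matches that background with agent = Harriet — refutes (i).
Summary (ii) focuses "Idris" (the recipient); background same agent, thing, setting (Yusuf / the schematic / at the consulate). No fact matches that background with a different recipient, so 0.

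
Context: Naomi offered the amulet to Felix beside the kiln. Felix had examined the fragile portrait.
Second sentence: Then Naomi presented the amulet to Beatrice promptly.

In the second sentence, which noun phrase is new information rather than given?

"Naomi" and "the amulet" in the second sentence are given — already mentioned in the context.
"Beatrice" has no antecedent in the context; it is discourse-new.

Beatrice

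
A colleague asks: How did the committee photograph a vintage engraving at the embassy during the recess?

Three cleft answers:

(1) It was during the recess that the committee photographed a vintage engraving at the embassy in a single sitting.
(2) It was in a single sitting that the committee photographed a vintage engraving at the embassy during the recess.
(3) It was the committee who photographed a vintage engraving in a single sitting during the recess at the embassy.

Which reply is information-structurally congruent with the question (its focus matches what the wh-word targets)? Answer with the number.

The question word "how" targets the manner.
Option (1) clefts "during the recess" — the time, not what was asked.
Option (2) clefts "in a single sitting" — that matches what the question asks about.
Option (3) clefts "the committee" — the subject (agent), not what was asked.
So the congruent reply is (2).

2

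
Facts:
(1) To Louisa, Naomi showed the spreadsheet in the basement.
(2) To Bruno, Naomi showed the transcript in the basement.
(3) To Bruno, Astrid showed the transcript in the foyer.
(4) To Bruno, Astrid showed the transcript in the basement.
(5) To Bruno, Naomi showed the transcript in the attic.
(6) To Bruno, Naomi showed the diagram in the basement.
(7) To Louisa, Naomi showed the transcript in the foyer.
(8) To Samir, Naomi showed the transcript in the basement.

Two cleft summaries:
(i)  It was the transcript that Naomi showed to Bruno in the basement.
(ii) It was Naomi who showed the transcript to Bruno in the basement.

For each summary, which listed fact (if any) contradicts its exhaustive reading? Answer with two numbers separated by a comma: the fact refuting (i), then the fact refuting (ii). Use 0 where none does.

6, 4

Summary (i) focuses "the transcript" (the thing); background Naomi as agent and Bruno as recipient and in the basement as setting. Fact (6) matches that background with thing = the diagram — refutes (i).
Summary (ii) focuses "Naomi" (the agent); background the transcript as thing and Bruno as recipient and in the basement as setting. Fact (4) matches that background with agent = Astrid — refutes (ii).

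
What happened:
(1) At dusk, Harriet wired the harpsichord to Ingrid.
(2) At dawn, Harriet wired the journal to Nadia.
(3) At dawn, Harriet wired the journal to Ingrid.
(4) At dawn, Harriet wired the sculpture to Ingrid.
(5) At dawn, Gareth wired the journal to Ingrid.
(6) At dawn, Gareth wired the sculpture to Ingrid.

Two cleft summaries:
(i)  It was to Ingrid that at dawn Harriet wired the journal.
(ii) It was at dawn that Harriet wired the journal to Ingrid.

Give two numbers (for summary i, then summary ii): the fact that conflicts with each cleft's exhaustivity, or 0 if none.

(i): focus "Ingrid". Looking for agent = Harriet, thing = the journal, setting = at dawn with some other recipient — fact (2) has Nadia there. Refuted.
(ii): focus "at dawn". No fact shares agent = Harriet, thing = the journal, recipient = Ingrid with a different setting. 0.

2, 0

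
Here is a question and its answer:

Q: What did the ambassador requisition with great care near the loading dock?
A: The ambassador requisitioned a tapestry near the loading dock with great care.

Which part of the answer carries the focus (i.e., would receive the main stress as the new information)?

a tapestry

The wh-word "what" asks about the direct object.
In the answer, "the ambassador", "near the loading dock" and "with great care" are given — repeated from the question.
The constituent filling the direct object gap is "a tapestry"; that is the focus and would carry nuclear stress.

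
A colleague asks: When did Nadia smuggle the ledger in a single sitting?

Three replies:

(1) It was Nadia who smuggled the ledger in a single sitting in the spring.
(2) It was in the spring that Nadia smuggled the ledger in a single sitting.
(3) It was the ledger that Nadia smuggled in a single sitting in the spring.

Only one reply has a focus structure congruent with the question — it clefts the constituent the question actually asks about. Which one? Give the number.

The question word "when" targets the time.
Option (1) clefts "Nadia" — the subject (agent), not what was asked.
Option (2) clefts "in the spring" — that matches what the question asks about.
Option (3) clefts "the ledger" — the direct object, not what was asked.
So the congruent reply is (2).

2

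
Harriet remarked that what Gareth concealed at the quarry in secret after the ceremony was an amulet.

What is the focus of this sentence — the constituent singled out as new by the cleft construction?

an amulet

In a pseudo-cleft "What ... was X", the post-copular constituent X is the focus.
Here the focus is "an amulet". The backgrounded (presupposed) material includes "Gareth", "in secret", "after the ceremony" and "at the quarry".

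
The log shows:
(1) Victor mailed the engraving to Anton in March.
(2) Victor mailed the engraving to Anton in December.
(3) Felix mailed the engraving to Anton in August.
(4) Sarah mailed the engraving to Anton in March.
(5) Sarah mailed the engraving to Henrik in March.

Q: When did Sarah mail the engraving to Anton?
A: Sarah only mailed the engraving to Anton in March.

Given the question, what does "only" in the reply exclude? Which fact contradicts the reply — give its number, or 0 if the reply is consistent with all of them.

0

Answering "When did ...?" puts focus on the setting — here, "in March".
"Only" then excludes alternative settings while the background — same agent, thing, recipient (Sarah / the engraving / Anton) — is held fixed.
No fact keeps same agent, thing, recipient (Sarah / the engraving / Anton) while changing the setting; every other fact differs on something backgrounded. The reply stands.
(Fact (5) would refute a reading with focus on the recipient — but that is not what the question asks.)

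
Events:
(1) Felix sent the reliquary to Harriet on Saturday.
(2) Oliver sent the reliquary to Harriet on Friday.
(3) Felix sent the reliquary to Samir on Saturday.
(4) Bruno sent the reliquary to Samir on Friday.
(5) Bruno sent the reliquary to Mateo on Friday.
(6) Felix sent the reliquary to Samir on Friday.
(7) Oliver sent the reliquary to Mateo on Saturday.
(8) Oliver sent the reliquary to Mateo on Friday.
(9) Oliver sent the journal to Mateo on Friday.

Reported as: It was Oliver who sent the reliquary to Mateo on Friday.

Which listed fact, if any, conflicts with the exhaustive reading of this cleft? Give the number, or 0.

Focus of the cleft: "Oliver" (the agent). Presupposed background: thing = the reliquary, recipient = Mateo, setting = on Friday.
Exhaustivity: Oliver is the only agent satisfying that background.
Fact (5) shares the background but with agent = Bruno; exhaustivity is violated.

5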